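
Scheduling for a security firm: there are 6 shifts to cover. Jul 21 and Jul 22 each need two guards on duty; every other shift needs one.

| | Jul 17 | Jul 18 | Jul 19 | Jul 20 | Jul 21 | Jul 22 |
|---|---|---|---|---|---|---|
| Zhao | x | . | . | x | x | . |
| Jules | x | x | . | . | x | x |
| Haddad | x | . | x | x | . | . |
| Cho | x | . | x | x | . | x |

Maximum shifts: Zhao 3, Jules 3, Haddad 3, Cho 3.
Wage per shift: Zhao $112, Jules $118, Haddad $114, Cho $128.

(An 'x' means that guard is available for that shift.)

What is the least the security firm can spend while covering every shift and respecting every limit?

$932

Jul 18 can only be covered by Jules, so that assignment is forced.
Jul 21 can only be covered by Zhao and Jules, so that assignment is forced.
Jul 22 can only be covered by Jules and Cho, so that assignment is forced.
Picking the cheapest available guard for each shift independently would cost $932, and that bound is achievable.
An optimal schedule: Jul 17→Zhao, Jul 18→Jules, Jul 19→Haddad, Jul 20→Zhao, Jul 21→Zhao+Jules, Jul 22→Jules+Cho.
Total: 112 + 118 + 114 + 112 + 112 + 118 + 118 + 128 = $932.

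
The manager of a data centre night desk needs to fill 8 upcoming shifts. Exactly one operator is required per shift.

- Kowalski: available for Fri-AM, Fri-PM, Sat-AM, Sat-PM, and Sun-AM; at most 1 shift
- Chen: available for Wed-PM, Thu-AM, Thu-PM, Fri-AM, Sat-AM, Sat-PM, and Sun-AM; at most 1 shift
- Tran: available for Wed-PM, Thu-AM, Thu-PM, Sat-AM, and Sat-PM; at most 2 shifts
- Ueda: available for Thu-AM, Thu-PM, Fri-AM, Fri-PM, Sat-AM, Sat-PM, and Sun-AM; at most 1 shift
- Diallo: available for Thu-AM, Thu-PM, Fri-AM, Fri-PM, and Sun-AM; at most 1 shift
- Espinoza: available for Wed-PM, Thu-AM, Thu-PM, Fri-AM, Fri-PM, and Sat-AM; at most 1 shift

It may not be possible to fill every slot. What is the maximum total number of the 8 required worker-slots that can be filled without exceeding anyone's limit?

7

Total capacity across all operators is 1+1+2+1+1+1 = 7, and 8 slots are needed, so at most 7 can be filled.
An assignment achieving 7: Wed-PM→Chen, Thu-AM→Tran, Thu-PM→Diallo, Fri-AM→Espinoza, Fri-PM→Kowalski, Sat-PM→Tran, Sun-AM→Ueda.
Loads: Kowalski 1/1, Chen 1/1, Tran 2/2, Ueda 1/1, Diallo 1/1, Espinoza 1/1.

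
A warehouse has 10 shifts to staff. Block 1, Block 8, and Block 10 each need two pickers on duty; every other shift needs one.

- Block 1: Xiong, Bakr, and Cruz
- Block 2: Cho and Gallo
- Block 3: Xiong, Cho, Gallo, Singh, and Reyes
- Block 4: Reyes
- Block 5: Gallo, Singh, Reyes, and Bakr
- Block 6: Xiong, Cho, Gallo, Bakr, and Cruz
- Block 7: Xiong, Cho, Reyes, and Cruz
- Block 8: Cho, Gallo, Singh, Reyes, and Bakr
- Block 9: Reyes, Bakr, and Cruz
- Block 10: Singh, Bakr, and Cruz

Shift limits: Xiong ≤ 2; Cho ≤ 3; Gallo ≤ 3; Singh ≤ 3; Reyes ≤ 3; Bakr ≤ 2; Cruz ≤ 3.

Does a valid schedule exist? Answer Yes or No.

Block 4 can only be covered by Reyes, so that assignment is forced.
One valid schedule: Block 1→Xiong+Bakr, Block 2→Cho, Block 3→Cho, Block 4→Reyes, Block 5→Gallo, Block 6→Cho, Block 7→Xiong, Block 8→Gallo+Singh, Block 9→Reyes, Block 10→Singh+Bakr.
Loads: Xiong 2/2, Cho 3/3, Gallo 2/3, Singh 2/3, Reyes 2/3, Bakr 2/2, Cruz 0/3 — all within limits.

Yes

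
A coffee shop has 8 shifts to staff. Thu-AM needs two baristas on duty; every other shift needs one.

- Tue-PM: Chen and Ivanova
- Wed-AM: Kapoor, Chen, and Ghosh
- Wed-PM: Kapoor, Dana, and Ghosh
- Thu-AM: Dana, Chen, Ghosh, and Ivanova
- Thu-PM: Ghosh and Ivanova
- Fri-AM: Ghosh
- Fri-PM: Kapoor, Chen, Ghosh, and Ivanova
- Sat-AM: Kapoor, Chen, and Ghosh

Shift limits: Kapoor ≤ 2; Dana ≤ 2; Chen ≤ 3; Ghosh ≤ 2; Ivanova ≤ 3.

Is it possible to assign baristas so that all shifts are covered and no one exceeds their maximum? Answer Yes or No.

Yes

Fri-AM can only be covered by Ghosh, so that assignment is forced.
One valid schedule: Tue-PM→Chen, Wed-AM→Kapoor, Wed-PM→Kapoor, Thu-AM→Dana+Ivanova, Thu-PM→Ghosh, Fri-AM→Ghosh, Fri-PM→Chen, Sat-AM→Chen.
Loads: Kapoor 2/2, Dana 1/2, Chen 3/3, Ghosh 2/2, Ivanova 1/3 — all within limits.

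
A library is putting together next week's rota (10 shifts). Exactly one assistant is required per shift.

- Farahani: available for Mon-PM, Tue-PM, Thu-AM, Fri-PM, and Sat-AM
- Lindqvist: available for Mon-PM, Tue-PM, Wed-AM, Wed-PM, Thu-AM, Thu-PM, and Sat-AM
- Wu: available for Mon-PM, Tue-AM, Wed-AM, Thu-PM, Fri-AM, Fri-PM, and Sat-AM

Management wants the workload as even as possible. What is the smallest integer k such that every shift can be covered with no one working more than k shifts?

4

With 3 assistants and 10 worker-slots to fill, someone must work at least ⌈10/3⌉ = 4 shifts, so k ≥ 4.
k = 4 works: Mon-PM→Farahani, Tue-AM→Wu, Tue-PM→Farahani, Wed-AM→Lindqvist, Wed-PM→Lindqvist, Thu-AM→Farahani, Thu-PM→Lindqvist, Fri-AM→Wu, Fri-PM→Farahani, Sat-AM→Lindqvist.
Loads: Farahani 4, Lindqvist 4, Wu 2 — all ≤ 4.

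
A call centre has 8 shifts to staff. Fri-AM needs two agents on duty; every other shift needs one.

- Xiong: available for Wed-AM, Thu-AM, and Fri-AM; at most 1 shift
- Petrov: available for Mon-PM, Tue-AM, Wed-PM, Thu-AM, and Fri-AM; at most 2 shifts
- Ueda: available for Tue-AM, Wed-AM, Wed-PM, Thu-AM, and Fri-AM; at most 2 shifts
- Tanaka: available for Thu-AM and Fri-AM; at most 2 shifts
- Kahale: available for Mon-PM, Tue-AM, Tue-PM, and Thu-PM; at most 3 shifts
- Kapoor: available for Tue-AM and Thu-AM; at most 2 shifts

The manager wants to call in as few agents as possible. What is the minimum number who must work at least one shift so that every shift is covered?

9 slots to fill and no one can take more than 3, so at least ⌈9/3⌉ = 3 agents are needed.
Any 3 agents together have capacity at most 3+2+2 = 7 < 9 slots, so 3 can never suffice.
Petrov, Ueda, Tanaka, and Kahale alone can cover everything: Mon-PM→Petrov, Tue-AM→Kahale, Tue-PM→Kahale, Wed-AM→Ueda, Wed-PM→Petrov, Thu-AM→Tanaka, Thu-PM→Kahale, Fri-AM→Ueda+Tanaka.

4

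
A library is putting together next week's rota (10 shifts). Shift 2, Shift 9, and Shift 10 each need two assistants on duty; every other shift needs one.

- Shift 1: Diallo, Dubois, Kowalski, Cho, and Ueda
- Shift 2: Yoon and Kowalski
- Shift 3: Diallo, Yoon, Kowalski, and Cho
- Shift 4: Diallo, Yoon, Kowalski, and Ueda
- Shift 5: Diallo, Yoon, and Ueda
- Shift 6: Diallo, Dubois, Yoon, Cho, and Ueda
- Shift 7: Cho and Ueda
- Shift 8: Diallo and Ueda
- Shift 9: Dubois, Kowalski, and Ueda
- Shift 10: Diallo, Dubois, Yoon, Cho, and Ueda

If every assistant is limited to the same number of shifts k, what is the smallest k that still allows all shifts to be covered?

3

With 6 assistants and 13 worker-slots to fill, someone must work at least ⌈13/6⌉ = 3 shifts, so k ≥ 3.
k = 3 works: Shift 1→Dubois, Shift 2→Yoon+Kowalski, Shift 3→Diallo, Shift 4→Yoon, Shift 5→Diallo, Shift 6→Dubois, Shift 7→Cho, Shift 8→Diallo, Shift 9→Dubois+Kowalski, Shift 10→Yoon+Cho.
Loads: Diallo 3, Dubois 3, Yoon 3, Kowalski 2, Cho 2, Ueda 0 — all ≤ 3.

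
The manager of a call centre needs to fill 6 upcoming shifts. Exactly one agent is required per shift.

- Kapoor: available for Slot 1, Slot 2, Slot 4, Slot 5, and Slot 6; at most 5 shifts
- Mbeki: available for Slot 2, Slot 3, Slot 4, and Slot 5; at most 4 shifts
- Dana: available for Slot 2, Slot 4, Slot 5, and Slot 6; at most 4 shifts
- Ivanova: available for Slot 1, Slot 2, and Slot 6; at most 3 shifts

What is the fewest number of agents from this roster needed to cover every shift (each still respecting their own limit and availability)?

6 slots to fill and no one can take more than 5, so at least ⌈6/5⌉ = 2 agents are needed.
Kapoor and Mbeki alone can cover everything: Slot 1→Kapoor, Slot 2→Kapoor, Slot 3→Mbeki, Slot 4→Kapoor, Slot 5→Kapoor, Slot 6→Kapoor.

2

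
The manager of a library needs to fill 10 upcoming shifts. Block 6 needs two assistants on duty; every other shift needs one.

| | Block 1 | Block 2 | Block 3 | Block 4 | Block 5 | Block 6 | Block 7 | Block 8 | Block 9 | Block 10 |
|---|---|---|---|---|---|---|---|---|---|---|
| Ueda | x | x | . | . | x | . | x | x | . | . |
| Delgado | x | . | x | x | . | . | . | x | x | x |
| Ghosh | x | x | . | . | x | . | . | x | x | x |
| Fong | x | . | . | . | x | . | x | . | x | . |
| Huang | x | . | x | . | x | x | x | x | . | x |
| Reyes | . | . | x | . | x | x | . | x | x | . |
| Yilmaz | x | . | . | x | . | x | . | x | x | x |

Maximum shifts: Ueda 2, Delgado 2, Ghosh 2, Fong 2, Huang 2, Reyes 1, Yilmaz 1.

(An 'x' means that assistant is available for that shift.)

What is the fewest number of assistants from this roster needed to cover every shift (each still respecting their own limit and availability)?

11 slots to fill and no one can take more than 2, so at least ⌈11/2⌉ = 6 assistants are needed.
Ueda, Delgado, Ghosh, Fong, Huang, and Reyes alone can cover everything: Block 1→Fong, Block 2→Ueda, Block 3→Delgado, Block 4→Delgado, Block 5→Fong, Block 6→Huang+Reyes, Block 7→Ueda, Block 8→Huang, Block 9→Ghosh, Block 10→Ghosh.

6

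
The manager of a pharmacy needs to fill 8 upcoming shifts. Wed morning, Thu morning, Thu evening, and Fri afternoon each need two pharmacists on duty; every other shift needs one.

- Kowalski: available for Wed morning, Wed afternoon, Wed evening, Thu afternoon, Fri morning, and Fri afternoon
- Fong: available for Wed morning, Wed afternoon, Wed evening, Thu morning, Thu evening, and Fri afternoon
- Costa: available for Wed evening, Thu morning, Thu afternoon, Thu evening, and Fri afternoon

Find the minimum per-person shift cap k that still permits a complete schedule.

4

With 3 pharmacists and 12 worker-slots to fill, someone must work at least ⌈12/3⌉ = 4 shifts, so k ≥ 4.
k = 4 works: Wed morning→Kowalski+Fong, Wed afternoon→Kowalski, Wed evening→Costa, Thu morning→Fong+Costa, Thu afternoon→Kowalski, Thu evening→Fong+Costa, Fri morning→Kowalski, Fri afternoon→Fong+Costa.
Loads: Kowalski 4, Fong 4, Costa 4 — all ≤ 4.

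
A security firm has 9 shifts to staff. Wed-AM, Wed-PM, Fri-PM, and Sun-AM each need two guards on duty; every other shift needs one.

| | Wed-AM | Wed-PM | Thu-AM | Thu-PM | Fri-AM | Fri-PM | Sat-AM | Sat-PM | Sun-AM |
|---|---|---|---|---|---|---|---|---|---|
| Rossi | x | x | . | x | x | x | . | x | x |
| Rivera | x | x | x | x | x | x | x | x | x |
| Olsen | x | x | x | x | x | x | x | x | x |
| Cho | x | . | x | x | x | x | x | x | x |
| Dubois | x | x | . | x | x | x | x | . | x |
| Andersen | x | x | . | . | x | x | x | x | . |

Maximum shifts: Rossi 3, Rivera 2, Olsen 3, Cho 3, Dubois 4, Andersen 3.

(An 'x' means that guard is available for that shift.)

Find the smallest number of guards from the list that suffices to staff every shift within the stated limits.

13 slots to fill and no one can take more than 4, so at least ⌈13/4⌉ = 4 guards are needed.
Rossi, Olsen, Cho, and Dubois alone can cover everything: Wed-AM→Cho+Dubois, Wed-PM→Rossi+Olsen, Thu-AM→Olsen, Thu-PM→Rossi, Fri-AM→Dubois, Fri-PM→Cho+Dubois, Sat-AM→Olsen, Sat-PM→Rossi, Sun-AM→Cho+Dubois.

4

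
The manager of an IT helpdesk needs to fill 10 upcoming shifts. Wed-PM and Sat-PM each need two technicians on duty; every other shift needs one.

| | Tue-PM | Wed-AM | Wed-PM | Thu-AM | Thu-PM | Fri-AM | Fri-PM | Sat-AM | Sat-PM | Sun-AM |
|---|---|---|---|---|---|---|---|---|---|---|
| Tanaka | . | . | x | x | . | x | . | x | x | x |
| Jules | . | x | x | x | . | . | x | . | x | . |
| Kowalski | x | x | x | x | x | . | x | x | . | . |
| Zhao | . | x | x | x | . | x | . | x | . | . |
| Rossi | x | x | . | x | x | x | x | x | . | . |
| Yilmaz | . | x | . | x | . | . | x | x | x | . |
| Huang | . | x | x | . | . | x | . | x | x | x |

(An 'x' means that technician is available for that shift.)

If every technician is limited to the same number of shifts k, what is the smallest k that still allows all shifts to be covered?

With 7 technicians and 12 worker-slots to fill, someone must work at least ⌈12/7⌉ = 2 shifts, so k ≥ 2.
k = 2 works: Tue-PM→Kowalski, Wed-AM→Jules, Wed-PM→Zhao+Huang, Thu-AM→Zhao, Thu-PM→Kowalski, Fri-AM→Tanaka, Fri-PM→Jules, Sat-AM→Rossi, Sat-PM→Yilmaz+Huang, Sun-AM→Tanaka.
Loads: Tanaka 2, Jules 2, Kowalski 2, Zhao 2, Rossi 1, Yilmaz 1, Huang 2 — all ≤ 2.

2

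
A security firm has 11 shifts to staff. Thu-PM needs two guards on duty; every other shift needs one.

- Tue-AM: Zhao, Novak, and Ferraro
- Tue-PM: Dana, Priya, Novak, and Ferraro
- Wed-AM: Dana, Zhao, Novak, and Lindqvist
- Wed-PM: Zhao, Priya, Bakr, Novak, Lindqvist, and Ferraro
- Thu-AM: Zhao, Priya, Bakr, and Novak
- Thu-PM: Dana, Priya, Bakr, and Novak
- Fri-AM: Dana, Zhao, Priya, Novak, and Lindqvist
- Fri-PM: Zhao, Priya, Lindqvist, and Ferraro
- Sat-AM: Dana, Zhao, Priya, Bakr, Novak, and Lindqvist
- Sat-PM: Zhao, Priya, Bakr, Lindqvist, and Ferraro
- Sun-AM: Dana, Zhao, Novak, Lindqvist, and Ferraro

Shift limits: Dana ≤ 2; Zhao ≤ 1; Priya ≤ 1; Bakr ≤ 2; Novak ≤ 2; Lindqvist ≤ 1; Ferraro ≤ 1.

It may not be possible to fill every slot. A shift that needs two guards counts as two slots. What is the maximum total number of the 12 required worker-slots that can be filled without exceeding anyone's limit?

10

Total capacity across all guards is 2+1+1+2+2+1+1 = 10, and 12 slots are needed, so at most 10 can be filled.
An assignment achieving 10: Tue-AM→Zhao, Tue-PM→Dana, Wed-AM→Dana, Thu-AM→Priya, Thu-PM→Bakr+Novak, Fri-AM→Novak, Fri-PM→Lindqvist, Sat-PM→Bakr, Sun-AM→Ferraro.
Loads: Dana 2/2, Zhao 1/1, Priya 1/1, Bakr 2/2, Novak 2/2, Lindqvist 1/1, Ferraro 1/1.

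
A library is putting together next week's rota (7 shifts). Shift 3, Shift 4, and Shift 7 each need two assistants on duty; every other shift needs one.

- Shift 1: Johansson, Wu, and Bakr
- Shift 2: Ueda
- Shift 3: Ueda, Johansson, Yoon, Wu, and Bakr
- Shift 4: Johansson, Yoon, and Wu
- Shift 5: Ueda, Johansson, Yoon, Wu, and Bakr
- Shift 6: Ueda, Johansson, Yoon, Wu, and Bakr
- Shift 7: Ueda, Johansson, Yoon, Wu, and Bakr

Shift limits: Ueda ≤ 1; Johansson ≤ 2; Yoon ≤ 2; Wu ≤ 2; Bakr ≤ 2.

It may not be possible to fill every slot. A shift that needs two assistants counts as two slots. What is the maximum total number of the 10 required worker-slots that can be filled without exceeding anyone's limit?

Total capacity across all assistants is 1+2+2+2+2 = 9, and 10 slots are needed, so at most 9 can be filled.
An assignment achieving 9: Shift 1→Johansson, Shift 2→Ueda, Shift 3→Yoon+Wu, Shift 4→Johansson+Yoon, Shift 5→Wu, Shift 6→Bakr, Shift 7→Bakr.
Loads: Ueda 1/1, Johansson 2/2, Yoon 2/2, Wu 2/2, Bakr 2/2.

9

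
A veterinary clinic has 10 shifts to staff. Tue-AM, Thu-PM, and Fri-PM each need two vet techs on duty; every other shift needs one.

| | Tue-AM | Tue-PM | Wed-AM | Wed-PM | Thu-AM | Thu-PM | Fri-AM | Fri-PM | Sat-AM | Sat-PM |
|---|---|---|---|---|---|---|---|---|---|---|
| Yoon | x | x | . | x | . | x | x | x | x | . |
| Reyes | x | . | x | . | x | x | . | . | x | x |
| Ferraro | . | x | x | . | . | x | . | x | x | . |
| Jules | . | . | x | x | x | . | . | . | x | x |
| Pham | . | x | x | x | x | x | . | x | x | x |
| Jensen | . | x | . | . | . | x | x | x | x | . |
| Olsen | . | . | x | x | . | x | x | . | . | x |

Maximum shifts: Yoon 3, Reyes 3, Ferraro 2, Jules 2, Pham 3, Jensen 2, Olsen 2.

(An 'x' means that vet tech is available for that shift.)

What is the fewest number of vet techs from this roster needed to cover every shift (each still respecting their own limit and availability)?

13 slots to fill and no one can take more than 3, so at least ⌈13/3⌉ = 5 vet techs are needed.
Yoon, Reyes, Ferraro, Jules, and Pham alone can cover everything: Tue-AM→Yoon+Reyes, Tue-PM→Yoon, Wed-AM→Jules, Wed-PM→Jules, Thu-AM→Reyes, Thu-PM→Ferraro+Pham, Fri-AM→Yoon, Fri-PM→Ferraro+Pham, Sat-AM→Pham, Sat-PM→Reyes.

5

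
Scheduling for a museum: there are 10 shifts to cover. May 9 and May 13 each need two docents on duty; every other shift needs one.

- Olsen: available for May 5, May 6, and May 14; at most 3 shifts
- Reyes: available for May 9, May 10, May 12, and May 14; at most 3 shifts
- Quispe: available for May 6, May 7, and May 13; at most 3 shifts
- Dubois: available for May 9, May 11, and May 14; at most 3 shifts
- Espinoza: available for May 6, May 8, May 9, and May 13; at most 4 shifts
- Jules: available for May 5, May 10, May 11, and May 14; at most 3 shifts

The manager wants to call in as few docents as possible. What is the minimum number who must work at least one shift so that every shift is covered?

12 slots to fill and no one can take more than 4, so at least ⌈12/4⌉ = 3 docents are needed.
Any 3 docents together have capacity at most 4+3+3 = 10 < 12 slots, so 3 can never suffice.
Reyes, Quispe, Espinoza, and Jules alone can cover everything: May 5→Jules, May 6→Quispe, May 7→Quispe, May 8→Espinoza, May 9→Reyes+Espinoza, May 10→Reyes, May 11→Jules, May 12→Reyes, May 13→Quispe+Espinoza, May 14→Jules.

4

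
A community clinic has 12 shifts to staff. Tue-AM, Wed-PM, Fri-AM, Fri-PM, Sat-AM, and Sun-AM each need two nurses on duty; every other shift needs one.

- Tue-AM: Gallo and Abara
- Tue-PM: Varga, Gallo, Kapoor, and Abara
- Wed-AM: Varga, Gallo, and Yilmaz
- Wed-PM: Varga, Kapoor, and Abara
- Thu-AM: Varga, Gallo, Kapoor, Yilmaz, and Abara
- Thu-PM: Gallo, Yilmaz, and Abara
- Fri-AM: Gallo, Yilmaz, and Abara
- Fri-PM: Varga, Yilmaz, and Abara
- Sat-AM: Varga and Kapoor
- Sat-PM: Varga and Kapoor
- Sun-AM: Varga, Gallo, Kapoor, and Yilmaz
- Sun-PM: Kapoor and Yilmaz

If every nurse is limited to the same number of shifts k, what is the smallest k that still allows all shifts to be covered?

With 5 nurses and 18 worker-slots to fill, someone must work at least ⌈18/5⌉ = 4 shifts, so k ≥ 4.
k = 4 works: Tue-AM→Gallo+Abara, Tue-PM→Gallo, Wed-AM→Varga, Wed-PM→Varga+Kapoor, Thu-AM→Yilmaz, Thu-PM→Gallo, Fri-AM→Gallo+Yilmaz, Fri-PM→Yilmaz+Abara, Sat-AM→Varga+Kapoor, Sat-PM→Varga, Sun-AM→Kapoor+Yilmaz, Sun-PM→Kapoor.
Loads: Varga 4, Gallo 4, Kapoor 4, Yilmaz 4, Abara 2 — all ≤ 4.

4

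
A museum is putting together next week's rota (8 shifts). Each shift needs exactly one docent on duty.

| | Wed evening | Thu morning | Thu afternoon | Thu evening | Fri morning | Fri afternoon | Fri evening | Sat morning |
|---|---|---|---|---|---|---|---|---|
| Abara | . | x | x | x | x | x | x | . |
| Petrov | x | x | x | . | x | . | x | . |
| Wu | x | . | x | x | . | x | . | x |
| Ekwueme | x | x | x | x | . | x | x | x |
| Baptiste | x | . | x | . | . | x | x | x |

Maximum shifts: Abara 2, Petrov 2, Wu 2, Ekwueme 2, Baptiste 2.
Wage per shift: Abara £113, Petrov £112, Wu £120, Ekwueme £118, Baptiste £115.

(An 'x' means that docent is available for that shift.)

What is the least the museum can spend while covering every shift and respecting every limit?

Picking the cheapest available docent for each shift independently would cost £901, but that ignores the shift limits.
An optimal schedule: Wed evening→Baptiste, Thu morning→Petrov, Thu afternoon→Ekwueme, Thu evening→Abara, Fri morning→Petrov, Fri afternoon→Abara, Fri evening→Ekwueme, Sat morning→Baptiste.
Total: 115 + 112 + 118 + 113 + 112 + 113 + 118 + 115 = £916.

£916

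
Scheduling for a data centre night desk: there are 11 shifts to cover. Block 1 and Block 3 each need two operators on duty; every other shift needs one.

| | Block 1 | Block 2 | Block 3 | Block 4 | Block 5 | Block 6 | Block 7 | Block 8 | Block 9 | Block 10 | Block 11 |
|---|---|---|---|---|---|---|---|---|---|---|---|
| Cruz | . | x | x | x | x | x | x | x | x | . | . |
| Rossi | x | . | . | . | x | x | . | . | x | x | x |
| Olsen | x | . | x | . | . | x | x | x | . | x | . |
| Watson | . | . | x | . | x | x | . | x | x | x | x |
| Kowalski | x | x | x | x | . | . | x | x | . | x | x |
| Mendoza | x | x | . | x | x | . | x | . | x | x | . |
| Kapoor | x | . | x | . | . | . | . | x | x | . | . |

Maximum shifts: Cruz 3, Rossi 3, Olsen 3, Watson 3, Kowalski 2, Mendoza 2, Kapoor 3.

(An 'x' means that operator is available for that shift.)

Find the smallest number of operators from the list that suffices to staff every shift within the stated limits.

5

13 slots to fill and no one can take more than 3, so at least ⌈13/3⌉ = 5 operators are needed.
Cruz, Rossi, Olsen, Watson, and Kowalski alone can cover everything: Block 1→Rossi+Olsen, Block 2→Cruz, Block 3→Watson+Kowalski, Block 4→Cruz, Block 5→Cruz, Block 6→Olsen, Block 7→Olsen, Block 8→Watson, Block 9→Rossi, Block 10→Watson, Block 11→Rossi.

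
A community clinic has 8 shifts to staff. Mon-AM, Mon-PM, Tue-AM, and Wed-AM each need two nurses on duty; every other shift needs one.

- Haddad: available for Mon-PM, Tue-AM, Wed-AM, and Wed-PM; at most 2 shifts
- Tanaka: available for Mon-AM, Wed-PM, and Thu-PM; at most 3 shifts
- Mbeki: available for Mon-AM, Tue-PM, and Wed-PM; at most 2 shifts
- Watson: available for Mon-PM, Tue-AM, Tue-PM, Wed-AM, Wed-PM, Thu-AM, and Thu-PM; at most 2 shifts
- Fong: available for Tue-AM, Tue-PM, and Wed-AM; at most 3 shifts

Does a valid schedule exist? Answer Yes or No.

No

Total capacity is 12 and 12 slots are needed, so capacity alone doesn't rule it out.
Shifts {Mon-PM, Tue-AM, Wed-AM, Thu-AM} need 7 worker-slots in total, but the nurses available for any of those shifts (Haddad, Watson, and Fong) can supply at most 6 among them. So no valid schedule exists.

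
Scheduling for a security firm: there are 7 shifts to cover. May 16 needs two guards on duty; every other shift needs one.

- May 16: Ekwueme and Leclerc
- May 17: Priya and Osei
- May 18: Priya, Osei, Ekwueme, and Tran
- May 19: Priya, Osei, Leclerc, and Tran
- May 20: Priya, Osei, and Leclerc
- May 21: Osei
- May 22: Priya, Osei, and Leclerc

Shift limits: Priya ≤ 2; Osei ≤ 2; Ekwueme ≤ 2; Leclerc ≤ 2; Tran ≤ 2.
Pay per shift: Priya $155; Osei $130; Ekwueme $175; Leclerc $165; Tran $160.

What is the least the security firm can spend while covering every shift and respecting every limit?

May 16 can only be covered by Ekwueme and Leclerc, so that assignment is forced.
May 21 can only be covered by Osei, so that assignment is forced.
Picking the cheapest available guard for each shift independently would cost $1120, but that ignores the shift limits.
An optimal schedule: May 16→Leclerc+Ekwueme, May 17→Osei, May 18→Tran, May 19→Tran, May 20→Priya, May 21→Osei, May 22→Priya.
Total: 165 + 175 + 130 + 160 + 160 + 155 + 130 + 155 = $1230.

$1230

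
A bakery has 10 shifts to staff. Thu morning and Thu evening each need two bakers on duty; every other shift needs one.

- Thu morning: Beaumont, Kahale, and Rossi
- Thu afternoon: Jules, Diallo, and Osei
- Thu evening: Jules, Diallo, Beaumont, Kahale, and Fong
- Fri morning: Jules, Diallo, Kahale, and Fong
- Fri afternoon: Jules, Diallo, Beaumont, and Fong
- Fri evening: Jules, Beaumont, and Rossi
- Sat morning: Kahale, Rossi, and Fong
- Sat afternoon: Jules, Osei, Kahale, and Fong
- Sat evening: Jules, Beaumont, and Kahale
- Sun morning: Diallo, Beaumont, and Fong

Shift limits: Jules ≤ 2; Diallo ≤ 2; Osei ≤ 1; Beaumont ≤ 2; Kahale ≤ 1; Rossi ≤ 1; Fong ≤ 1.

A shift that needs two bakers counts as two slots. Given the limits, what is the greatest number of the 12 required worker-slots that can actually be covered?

Total capacity across all bakers is 2+2+1+2+1+1+1 = 10, and 12 slots are needed, so at most 10 can be filled.
An assignment achieving 10: Thu morning→Beaumont+Kahale, Thu afternoon→Jules, Fri morning→Diallo, Fri afternoon→Fong, Fri evening→Jules, Sat morning→Rossi, Sat afternoon→Osei, Sat evening→Beaumont, Sun morning→Diallo.
Loads: Jules 2/2, Diallo 2/2, Osei 1/1, Beaumont 2/2, Kahale 1/1, Rossi 1/1, Fong 1/1.

10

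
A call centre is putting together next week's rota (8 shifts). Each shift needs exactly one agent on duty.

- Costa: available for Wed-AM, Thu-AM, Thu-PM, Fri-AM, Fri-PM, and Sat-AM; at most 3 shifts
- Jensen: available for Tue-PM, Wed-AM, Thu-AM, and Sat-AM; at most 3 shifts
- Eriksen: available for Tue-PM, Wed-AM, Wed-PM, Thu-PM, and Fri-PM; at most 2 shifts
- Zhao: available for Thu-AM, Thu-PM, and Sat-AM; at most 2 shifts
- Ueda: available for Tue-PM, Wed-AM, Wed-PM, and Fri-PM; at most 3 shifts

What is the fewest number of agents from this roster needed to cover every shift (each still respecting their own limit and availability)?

3

8 slots to fill and no one can take more than 3, so at least ⌈8/3⌉ = 3 agents are needed.
Costa, Jensen, and Eriksen alone can cover everything: Tue-PM→Jensen, Wed-AM→Jensen, Wed-PM→Eriksen, Thu-AM→Costa, Thu-PM→Costa, Fri-AM→Costa, Fri-PM→Eriksen, Sat-AM→Jensen.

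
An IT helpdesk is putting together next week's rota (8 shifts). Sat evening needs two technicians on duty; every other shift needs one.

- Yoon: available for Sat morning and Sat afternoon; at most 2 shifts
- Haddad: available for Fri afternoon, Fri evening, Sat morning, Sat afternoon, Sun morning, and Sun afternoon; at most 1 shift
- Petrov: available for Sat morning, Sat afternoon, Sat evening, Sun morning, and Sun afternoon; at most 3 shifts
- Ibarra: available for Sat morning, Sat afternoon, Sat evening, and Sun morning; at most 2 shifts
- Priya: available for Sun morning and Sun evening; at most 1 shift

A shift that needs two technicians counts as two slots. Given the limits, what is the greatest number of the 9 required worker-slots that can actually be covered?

Total capacity across all technicians is 2+1+3+2+1 = 9, and 9 slots are needed, so at most 9 can be filled.
Shifts {Fri afternoon, Fri evening} need 2 slots but only Haddad are available for them, supplying at most 1 — so at least 1 slot must go unfilled.
An assignment achieving 8: Fri afternoon→Haddad, Sat morning→Yoon, Sat afternoon→Yoon, Sat evening→Petrov+Ibarra, Sun morning→Petrov, Sun afternoon→Petrov, Sun evening→Priya.
Loads: Yoon 2/2, Haddad 1/1, Petrov 3/3, Ibarra 1/2, Priya 1/1.

8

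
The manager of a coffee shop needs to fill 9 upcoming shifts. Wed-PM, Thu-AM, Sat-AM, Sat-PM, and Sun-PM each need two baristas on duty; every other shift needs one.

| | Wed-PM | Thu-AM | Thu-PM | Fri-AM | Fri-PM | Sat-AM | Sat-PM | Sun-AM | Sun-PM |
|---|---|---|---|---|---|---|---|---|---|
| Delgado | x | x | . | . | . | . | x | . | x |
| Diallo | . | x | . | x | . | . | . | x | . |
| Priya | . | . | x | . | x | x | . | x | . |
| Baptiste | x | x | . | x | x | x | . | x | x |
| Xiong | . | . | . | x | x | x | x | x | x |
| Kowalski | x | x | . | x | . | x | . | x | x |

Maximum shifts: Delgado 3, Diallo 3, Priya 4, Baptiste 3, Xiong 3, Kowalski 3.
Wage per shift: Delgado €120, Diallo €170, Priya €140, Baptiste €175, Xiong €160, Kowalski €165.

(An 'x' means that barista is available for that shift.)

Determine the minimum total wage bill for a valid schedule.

€2065

Thu-PM can only be covered by Priya, so that assignment is forced.
Sat-PM can only be covered by Delgado and Xiong, so that assignment is forced.
Picking the cheapest available barista for each shift independently would cost €2010, but that ignores the shift limits.
An optimal schedule: Wed-PM→Delgado+Kowalski, Thu-AM→Delgado+Diallo, Thu-PM→Priya, Fri-AM→Xiong, Fri-PM→Priya, Sat-AM→Priya+Kowalski, Sat-PM→Delgado+Xiong, Sun-AM→Priya, Sun-PM→Xiong+Kowalski.
Total: 120 + 165 + 120 + 170 + 140 + 160 + 140 + 140 + 165 + 120 + 160 + 140 + 160 + 165 = €2065.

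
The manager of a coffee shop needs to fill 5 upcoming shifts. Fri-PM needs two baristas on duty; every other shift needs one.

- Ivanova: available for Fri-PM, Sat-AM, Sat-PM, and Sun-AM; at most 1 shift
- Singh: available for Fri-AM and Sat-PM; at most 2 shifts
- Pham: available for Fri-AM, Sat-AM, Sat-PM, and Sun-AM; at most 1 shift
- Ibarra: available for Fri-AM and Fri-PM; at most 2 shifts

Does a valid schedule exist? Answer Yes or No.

No

Total capacity is 6 and 6 slots are needed, so capacity alone doesn't rule it out.
Shifts {Fri-PM, Sat-AM, Sun-AM} need 4 worker-slots in total, but the baristas available for any of those shifts (Ivanova, Pham, and Ibarra) can supply at most 3 among them. So no valid schedule exists.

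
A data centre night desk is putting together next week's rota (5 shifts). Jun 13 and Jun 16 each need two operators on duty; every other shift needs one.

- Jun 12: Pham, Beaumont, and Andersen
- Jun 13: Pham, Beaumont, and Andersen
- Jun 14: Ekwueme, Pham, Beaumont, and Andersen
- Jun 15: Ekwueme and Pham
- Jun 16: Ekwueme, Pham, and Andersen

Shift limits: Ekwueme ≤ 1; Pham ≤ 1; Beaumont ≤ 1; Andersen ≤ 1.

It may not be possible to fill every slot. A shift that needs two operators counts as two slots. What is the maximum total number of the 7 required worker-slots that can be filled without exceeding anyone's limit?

Total capacity across all operators is 1+1+1+1 = 4, and 7 slots are needed, so at most 4 can be filled.
An assignment achieving 4: Jun 12→Pham, Jun 13→Beaumont+Andersen, Jun 15→Ekwueme.
Loads: Ekwueme 1/1, Pham 1/1, Beaumont 1/1, Andersen 1/1.

4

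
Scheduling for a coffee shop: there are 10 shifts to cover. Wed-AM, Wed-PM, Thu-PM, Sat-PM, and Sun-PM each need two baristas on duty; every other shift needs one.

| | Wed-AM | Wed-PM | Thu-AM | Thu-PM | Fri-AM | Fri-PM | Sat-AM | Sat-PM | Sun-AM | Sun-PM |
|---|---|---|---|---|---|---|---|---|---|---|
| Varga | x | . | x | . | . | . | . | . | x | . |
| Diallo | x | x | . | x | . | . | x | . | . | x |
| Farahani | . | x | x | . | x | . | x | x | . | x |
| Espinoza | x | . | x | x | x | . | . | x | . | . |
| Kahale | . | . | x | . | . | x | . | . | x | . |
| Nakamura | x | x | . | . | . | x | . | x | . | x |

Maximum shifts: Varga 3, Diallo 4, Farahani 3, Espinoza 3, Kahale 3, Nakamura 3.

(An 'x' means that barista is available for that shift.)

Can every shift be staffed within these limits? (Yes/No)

Thu-PM can only be covered by Diallo and Espinoza, so that assignment is forced.
One valid schedule: Wed-AM→Varga+Espinoza, Wed-PM→Diallo+Farahani, Thu-AM→Varga, Thu-PM→Diallo+Espinoza, Fri-AM→Farahani, Fri-PM→Kahale, Sat-AM→Diallo, Sat-PM→Farahani+Espinoza, Sun-AM→Varga, Sun-PM→Diallo+Nakamura.
Loads: Varga 3/3, Diallo 4/4, Farahani 3/3, Espinoza 3/3, Kahale 1/3, Nakamura 1/3 — all within limits.

Yes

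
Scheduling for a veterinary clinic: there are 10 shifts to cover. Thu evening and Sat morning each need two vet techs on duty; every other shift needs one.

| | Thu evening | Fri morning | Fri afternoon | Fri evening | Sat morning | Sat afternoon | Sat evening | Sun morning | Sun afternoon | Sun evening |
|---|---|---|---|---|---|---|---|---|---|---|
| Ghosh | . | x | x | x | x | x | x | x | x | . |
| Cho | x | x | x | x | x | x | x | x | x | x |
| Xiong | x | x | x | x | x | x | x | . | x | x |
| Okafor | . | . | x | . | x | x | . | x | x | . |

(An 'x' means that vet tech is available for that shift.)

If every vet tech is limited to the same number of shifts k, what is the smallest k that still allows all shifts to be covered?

With 4 vet techs and 12 worker-slots to fill, someone must work at least ⌈12/4⌉ = 3 shifts, so k ≥ 3.
k = 3 works: Thu evening→Cho+Xiong, Fri morning→Ghosh, Fri afternoon→Xiong, Fri evening→Ghosh, Sat morning→Xiong+Okafor, Sat afternoon→Okafor, Sat evening→Ghosh, Sun morning→Cho, Sun afternoon→Okafor, Sun evening→Cho.
Loads: Ghosh 3, Cho 3, Xiong 3, Okafor 3 — all ≤ 3.

3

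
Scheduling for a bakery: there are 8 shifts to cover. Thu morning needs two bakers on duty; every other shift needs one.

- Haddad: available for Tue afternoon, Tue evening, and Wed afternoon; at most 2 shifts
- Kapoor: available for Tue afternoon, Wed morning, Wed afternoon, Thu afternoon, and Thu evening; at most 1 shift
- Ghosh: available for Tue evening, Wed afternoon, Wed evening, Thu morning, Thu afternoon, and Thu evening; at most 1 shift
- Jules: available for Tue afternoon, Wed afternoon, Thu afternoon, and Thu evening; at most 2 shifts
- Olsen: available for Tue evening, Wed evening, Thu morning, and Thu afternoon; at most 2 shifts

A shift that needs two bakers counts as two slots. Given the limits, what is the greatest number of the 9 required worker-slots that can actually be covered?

8

Total capacity across all bakers is 2+1+1+2+2 = 8, and 9 slots are needed, so at most 8 can be filled.
An assignment achieving 8: Tue afternoon→Haddad, Tue evening→Haddad, Wed morning→Kapoor, Wed afternoon→Jules, Wed evening→Ghosh, Thu morning→Olsen, Thu afternoon→Olsen, Thu evening→Jules.
Loads: Haddad 2/2, Kapoor 1/1, Ghosh 1/1, Jules 2/2, Olsen 2/2.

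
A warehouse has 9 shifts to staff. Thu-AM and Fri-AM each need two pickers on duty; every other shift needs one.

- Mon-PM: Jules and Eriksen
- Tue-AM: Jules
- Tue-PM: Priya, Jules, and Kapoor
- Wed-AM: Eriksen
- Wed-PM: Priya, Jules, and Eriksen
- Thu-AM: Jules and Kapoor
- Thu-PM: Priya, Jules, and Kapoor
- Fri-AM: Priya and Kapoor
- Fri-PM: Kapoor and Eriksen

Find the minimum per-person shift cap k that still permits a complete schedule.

With 4 pickers and 11 worker-slots to fill, someone must work at least ⌈11/4⌉ = 3 shifts, so k ≥ 3.
k = 3 works: Mon-PM→Jules, Tue-AM→Jules, Tue-PM→Priya, Wed-AM→Eriksen, Wed-PM→Eriksen, Thu-AM→Jules+Kapoor, Thu-PM→Priya, Fri-AM→Priya+Kapoor, Fri-PM→Kapoor.
Loads: Priya 3, Jules 3, Kapoor 3, Eriksen 2 — all ≤ 3.

3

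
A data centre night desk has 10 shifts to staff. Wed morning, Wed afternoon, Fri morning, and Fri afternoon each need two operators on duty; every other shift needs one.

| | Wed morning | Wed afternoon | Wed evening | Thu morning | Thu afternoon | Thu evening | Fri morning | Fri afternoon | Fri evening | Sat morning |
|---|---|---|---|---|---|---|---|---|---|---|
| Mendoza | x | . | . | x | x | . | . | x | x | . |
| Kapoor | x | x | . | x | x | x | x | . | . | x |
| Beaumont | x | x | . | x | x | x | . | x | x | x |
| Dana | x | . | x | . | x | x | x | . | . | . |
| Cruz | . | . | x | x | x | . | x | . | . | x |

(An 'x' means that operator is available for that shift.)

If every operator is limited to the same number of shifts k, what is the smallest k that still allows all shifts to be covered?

3

With 5 operators and 14 worker-slots to fill, someone must work at least ⌈14/5⌉ = 3 shifts, so k ≥ 3.
k = 3 works: Wed morning→Mendoza+Dana, Wed afternoon→Kapoor+Beaumont, Wed evening→Dana, Thu morning→Cruz, Thu afternoon→Cruz, Thu evening→Kapoor, Fri morning→Kapoor+Dana, Fri afternoon→Mendoza+Beaumont, Fri evening→Mendoza, Sat morning→Beaumont.
Loads: Mendoza 3, Kapoor 3, Beaumont 3, Dana 3, Cruz 2 — all ≤ 3.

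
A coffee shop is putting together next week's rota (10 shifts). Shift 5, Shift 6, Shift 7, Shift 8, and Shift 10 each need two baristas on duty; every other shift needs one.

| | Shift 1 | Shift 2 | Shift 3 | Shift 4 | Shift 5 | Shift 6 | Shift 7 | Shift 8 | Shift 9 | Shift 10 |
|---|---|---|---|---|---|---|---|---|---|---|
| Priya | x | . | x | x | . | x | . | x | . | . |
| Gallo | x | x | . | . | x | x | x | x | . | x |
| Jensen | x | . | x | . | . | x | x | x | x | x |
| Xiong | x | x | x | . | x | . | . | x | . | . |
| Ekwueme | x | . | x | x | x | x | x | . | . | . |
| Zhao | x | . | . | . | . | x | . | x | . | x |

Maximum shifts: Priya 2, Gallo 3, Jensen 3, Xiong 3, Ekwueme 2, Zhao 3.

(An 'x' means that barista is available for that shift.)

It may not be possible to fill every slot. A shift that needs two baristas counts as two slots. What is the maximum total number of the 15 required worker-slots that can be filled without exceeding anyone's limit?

15

Total capacity across all baristas is 2+3+3+3+2+3 = 16, and 15 slots are needed, so at most 15 can be filled.
An assignment achieving 15: Shift 1→Xiong, Shift 2→Gallo, Shift 3→Priya, Shift 4→Priya, Shift 5→Gallo+Xiong, Shift 6→Ekwueme+Zhao, Shift 7→Gallo+Jensen, Shift 8→Xiong+Zhao, Shift 9→Jensen, Shift 10→Jensen+Zhao.
Loads: Priya 2/2, Gallo 3/3, Jensen 3/3, Xiong 3/3, Ekwueme 1/2, Zhao 3/3.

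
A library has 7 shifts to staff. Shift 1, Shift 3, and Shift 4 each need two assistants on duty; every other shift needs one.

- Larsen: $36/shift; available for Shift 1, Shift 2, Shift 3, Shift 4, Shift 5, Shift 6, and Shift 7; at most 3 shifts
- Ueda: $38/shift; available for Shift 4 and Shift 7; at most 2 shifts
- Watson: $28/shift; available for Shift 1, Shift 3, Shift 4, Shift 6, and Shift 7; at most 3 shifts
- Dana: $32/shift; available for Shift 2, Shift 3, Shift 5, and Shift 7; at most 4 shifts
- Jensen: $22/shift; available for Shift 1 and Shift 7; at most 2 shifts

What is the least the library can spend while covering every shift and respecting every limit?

Picking the cheapest available assistant for each shift independently would cost $288, but that ignores the shift limits.
An optimal schedule: Shift 1→Jensen+Watson, Shift 2→Dana, Shift 3→Dana+Larsen, Shift 4→Watson+Larsen, Shift 5→Dana, Shift 6→Watson, Shift 7→Jensen.
Total: 22 + 28 + 32 + 32 + 36 + 28 + 36 + 32 + 28 + 22 = $296.

$296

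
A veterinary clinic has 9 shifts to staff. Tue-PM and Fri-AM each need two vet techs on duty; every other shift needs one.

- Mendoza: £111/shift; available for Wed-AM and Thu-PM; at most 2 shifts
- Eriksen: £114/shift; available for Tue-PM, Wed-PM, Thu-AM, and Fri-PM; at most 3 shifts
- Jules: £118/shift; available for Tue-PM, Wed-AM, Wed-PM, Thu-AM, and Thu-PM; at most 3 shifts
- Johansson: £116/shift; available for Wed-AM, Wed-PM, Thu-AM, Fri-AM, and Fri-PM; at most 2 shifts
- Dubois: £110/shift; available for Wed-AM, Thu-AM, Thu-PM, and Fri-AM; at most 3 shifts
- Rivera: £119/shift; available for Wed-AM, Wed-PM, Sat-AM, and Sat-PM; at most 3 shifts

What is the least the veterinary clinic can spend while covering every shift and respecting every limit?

Tue-PM can only be covered by Eriksen and Jules, so that assignment is forced.
Fri-AM can only be covered by Johansson and Dubois, so that assignment is forced.
Sat-AM can only be covered by Rivera, so that assignment is forced.
Picking the cheapest available vet tech for each shift independently would cost £1254, but that ignores the shift limits.
An optimal schedule: Tue-PM→Eriksen+Jules, Wed-AM→Mendoza, Wed-PM→Eriksen, Thu-AM→Dubois, Thu-PM→Dubois, Fri-AM→Dubois+Johansson, Fri-PM→Eriksen, Sat-AM→Rivera, Sat-PM→Rivera.
Total: 114 + 118 + 111 + 114 + 110 + 110 + 110 + 116 + 114 + 119 + 119 = £1255.

£1255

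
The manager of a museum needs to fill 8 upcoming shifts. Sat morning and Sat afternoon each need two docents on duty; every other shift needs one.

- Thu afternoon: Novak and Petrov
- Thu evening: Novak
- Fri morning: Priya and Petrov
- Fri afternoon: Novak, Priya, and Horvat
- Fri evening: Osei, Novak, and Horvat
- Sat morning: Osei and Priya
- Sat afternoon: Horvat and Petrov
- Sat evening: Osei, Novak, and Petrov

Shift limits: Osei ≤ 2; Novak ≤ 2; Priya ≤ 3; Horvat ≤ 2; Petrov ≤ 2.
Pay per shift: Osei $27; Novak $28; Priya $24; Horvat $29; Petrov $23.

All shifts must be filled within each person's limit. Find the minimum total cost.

$257

Thu evening can only be covered by Novak, so that assignment is forced.
Sat morning can only be covered by Osei and Priya, so that assignment is forced.
Sat afternoon can only be covered by Horvat and Petrov, so that assignment is forced.
Picking the cheapest available docent for each shift independently would cost $251, but that ignores the shift limits.
An optimal schedule: Thu afternoon→Novak, Thu evening→Novak, Fri morning→Priya, Fri afternoon→Priya, Fri evening→Osei, Sat morning→Osei+Priya, Sat afternoon→Horvat+Petrov, Sat evening→Petrov.
Total: 28 + 28 + 24 + 24 + 27 + 27 + 24 + 29 + 23 + 23 = $257.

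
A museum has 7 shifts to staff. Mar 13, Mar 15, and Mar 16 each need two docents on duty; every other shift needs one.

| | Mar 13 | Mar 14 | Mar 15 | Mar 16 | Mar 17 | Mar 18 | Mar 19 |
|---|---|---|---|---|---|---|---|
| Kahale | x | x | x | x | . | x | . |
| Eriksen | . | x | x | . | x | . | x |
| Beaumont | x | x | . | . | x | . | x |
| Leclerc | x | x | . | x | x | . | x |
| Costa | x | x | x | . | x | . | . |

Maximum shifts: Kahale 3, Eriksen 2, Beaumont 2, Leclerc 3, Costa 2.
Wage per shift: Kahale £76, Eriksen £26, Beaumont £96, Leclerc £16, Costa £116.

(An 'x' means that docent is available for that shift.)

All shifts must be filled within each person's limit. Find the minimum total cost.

£520

Mar 16 can only be covered by Kahale and Leclerc, so that assignment is forced.
Mar 18 can only be covered by Kahale, so that assignment is forced.
Picking the cheapest available docent for each shift independently would cost £410, but that ignores the shift limits.
An optimal schedule: Mar 13→Leclerc+Beaumont, Mar 14→Beaumont, Mar 15→Eriksen+Kahale, Mar 16→Leclerc+Kahale, Mar 17→Eriksen, Mar 18→Kahale, Mar 19→Leclerc.
Total: 16 + 96 + 96 + 26 + 76 + 16 + 76 + 26 + 76 + 16 = £520.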